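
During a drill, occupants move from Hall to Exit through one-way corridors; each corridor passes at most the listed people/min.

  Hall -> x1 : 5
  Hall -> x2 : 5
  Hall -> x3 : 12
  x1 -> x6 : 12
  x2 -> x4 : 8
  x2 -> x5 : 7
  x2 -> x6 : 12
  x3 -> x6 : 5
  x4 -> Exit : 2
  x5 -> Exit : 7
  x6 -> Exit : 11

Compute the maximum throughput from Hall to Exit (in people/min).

15

Augment Hall→x1→x6→Exit: bottleneck 5, flow now 5.
Augment Hall→x2→x4→Exit: bottleneck 2, flow now 7.
Augment Hall→x2→x5→Exit: bottleneck 3, flow now 10.
Augment Hall→x3→x6→Exit: bottleneck 5, flow now 15.
No augmenting path remains; maximum flow = 15.
In the residual graph, reachable from Hall: {Hall, x3}.
Min-cut edges: Hall→x1 (5), Hall→x2 (5), x3→x6 (5); capacity 5 + 5 + 5 = 15.
This cut is saturated, so no flow can exceed 15.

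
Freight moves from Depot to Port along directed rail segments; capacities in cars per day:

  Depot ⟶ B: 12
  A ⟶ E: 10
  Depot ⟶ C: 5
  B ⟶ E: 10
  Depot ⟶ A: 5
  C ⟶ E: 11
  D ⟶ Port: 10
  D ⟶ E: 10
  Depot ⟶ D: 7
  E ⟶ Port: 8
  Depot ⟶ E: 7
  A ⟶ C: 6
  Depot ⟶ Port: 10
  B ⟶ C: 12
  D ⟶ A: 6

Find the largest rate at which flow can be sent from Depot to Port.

25

Augment Depot→Port: bottleneck 10, flow now 10.
Augment Depot→D→Port: bottleneck 7, flow now 17.
Augment Depot→E→Port: bottleneck 7, flow now 24.
Augment Depot→A→E→Port: bottleneck 1, flow now 25.
No augmenting path remains; maximum flow = 25.
In the residual graph, reachable from Depot: {Depot, A, B, C, E}.
Min-cut edges: Depot→D (7), Depot→Port (10), E→Port (8); capacity 7 + 10 + 8 = 25.
This cut is saturated, so no flow can exceed 25.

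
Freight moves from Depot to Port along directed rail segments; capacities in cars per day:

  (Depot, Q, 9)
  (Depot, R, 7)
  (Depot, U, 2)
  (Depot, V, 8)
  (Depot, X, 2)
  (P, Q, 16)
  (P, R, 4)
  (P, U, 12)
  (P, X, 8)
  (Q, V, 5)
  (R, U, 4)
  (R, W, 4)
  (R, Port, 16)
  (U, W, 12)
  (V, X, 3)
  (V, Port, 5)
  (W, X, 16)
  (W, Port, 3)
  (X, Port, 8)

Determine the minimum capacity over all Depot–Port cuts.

19

Augment Depot→R→Port: bottleneck 7, flow now 7.
Augment Depot→V→Port: bottleneck 5, flow now 12.
Augment Depot→X→Port: bottleneck 2, flow now 14.
Augment Depot→U→W→Port: bottleneck 2, flow now 16.
Augment Depot→V→X→Port: bottleneck 3, flow now 19.
No augmenting path remains; maximum flow = 19.
By max-flow min-cut, the minimum cut capacity equals the max flow.
In the residual graph, reachable from Depot: {Depot, Q, V}.
Min-cut edges: Depot→R (7), Depot→U (2), Depot→X (2), V→X (3), V→Port (5); capacity 7 + 2 + 2 + 3 + 5 = 19.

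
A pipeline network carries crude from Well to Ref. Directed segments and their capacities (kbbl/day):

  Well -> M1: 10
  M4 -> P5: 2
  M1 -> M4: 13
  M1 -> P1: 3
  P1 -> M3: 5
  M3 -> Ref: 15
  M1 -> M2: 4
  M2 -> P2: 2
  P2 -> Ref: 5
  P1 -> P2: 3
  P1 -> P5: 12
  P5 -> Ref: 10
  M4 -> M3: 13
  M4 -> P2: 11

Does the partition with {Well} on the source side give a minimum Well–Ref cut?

Given cut capacity: 10 = 10.
Augment Well→M1→P1→P5→Ref: bottleneck 3, flow now 3.
Augment Well→M1→M2→P2→Ref: bottleneck 2, flow now 5.
Augment Well→M1→M4→P5→Ref: bottleneck 2, flow now 7.
Augment Well→M1→M4→P2→Ref: bottleneck 3, flow now 10.
No augmenting path remains; maximum flow = 10.
Cut capacity 10 equals the max flow, so it is a minimum cut.

Yes — it is a minimum cut (capacity 10).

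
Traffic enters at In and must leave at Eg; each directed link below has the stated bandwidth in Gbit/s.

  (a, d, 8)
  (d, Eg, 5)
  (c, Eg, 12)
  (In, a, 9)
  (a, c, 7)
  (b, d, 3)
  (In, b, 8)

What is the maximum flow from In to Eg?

12

Augment In→a→c→Eg: bottleneck 7, flow now 7.
Augment In→a→d→Eg: bottleneck 2, flow now 9.
Augment In→b→d→Eg: bottleneck 3, flow now 12.
No augmenting path remains; maximum flow = 12.
In the residual graph, reachable from In: {In, b}.
Min-cut edges: In→a (9), b→d (3); capacity 9 + 3 = 12.
This cut is saturated, so no flow can exceed 12.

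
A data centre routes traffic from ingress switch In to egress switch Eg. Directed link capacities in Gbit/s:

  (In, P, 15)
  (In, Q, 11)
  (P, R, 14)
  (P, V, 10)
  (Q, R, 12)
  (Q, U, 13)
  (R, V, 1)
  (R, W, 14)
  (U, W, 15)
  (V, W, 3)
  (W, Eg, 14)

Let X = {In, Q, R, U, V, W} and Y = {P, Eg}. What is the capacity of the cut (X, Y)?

Edges leaving {In, Q, R, U, V, W}: In→P (15), W→Eg (14).
Cut capacity = 15 + 14 = 29.

29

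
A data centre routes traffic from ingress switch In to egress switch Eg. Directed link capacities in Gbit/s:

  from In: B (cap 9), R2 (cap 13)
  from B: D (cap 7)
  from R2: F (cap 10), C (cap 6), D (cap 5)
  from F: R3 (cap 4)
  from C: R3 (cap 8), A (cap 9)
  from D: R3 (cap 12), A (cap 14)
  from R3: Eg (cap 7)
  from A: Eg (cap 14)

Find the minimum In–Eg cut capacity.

20

Augment In→B→D→R3→Eg: bottleneck 7, flow now 7.
Augment In→R2→C→A→Eg: bottleneck 6, flow now 13.
Augment In→R2→D→A→Eg: bottleneck 5, flow now 18.
Augment In→R2→F→R3→D→A→Eg: bottleneck 2, flow now 20. (uses reverse residual edge)
No augmenting path remains; maximum flow = 20.
By max-flow min-cut, the minimum cut capacity equals the max flow.
In the residual graph, reachable from In: {In, B}.
Min-cut edges: In→R2 (13), B→D (7); capacity 13 + 7 = 20.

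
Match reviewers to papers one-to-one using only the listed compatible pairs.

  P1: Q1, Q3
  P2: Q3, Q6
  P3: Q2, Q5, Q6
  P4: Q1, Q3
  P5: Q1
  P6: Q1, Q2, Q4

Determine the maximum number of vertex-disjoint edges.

Unit-capacity flow: source→left, listed edges, right→sink; max matching = max flow.
Augmenting path P1→Q1 (+1); matched 1.
Augmenting path P2→Q3 (+1); matched 2.
Augmenting path P3→Q2 (+1); matched 3.
Augmenting path P6→Q4 (+1); matched 4.
Augmenting path P4→Q3→P2→Q6 (+1); matched 5.
No augmenting path remains; maximum matching = 5.
König certificate: {P2, P3, P6, Q1, Q3} is a vertex cover of size 5 (every listed pair touches it), so no matching can be larger.

5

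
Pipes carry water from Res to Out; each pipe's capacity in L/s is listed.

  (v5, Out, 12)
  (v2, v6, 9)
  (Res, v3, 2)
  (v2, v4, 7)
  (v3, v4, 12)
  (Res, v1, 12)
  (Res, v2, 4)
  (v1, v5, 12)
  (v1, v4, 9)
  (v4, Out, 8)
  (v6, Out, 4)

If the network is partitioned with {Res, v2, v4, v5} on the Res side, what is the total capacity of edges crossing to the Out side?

Edges leaving {Res, v2, v4, v5}: Res→v1 (12), Res→v3 (2), v2→v6 (9), v4→Out (8), v5→Out (12).
Cut capacity = 12 + 2 + 9 + 8 + 12 = 43.

43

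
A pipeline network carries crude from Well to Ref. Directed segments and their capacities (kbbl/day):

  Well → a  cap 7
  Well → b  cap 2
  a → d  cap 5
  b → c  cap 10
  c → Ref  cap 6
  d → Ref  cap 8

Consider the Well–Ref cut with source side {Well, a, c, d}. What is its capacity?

Edges leaving {Well, a, c, d}: Well→b (2), c→Ref (6), d→Ref (8).
Cut capacity = 2 + 6 + 8 = 16.

16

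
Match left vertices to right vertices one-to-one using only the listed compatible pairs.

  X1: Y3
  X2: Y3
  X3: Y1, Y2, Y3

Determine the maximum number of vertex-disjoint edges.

2

Unit-capacity flow: source→left, listed edges, right→sink; max matching = max flow.
Augmenting path X1→Y3 (+1); matched 1.
Augmenting path X3→Y1 (+1); matched 2.
No augmenting path remains; maximum matching = 2.
König certificate: {X3, Y3} is a vertex cover of size 2 (every listed pair touches it), so no matching can be larger.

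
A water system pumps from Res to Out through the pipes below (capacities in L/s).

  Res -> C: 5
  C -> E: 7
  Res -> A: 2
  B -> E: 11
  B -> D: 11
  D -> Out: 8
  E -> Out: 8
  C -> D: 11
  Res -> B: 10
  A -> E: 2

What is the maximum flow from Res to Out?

16

Augment Res→A→E→Out: bottleneck 2, flow now 2.
Augment Res→B→D→Out: bottleneck 8, flow now 10.
Augment Res→B→E→Out: bottleneck 2, flow now 12.
Augment Res→C→E→Out: bottleneck 4, flow now 16.
No augmenting path remains; maximum flow = 16.
In the residual graph, reachable from Res: {Res, A, B, C, D, E}.
Min-cut edges: D→Out (8), E→Out (8); capacity 8 + 8 = 16.
This cut is saturated, so no flow can exceed 16.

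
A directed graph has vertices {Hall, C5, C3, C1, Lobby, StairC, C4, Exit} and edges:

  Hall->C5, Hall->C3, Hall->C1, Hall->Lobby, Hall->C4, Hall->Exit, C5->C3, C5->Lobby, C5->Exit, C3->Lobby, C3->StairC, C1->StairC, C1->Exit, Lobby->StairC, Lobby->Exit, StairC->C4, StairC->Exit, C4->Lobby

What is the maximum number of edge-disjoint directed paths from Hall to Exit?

5

Assign every edge capacity 1; by Menger, the answer equals the max flow.
Path Hall→Exit (+1); total 1.
Path Hall→C5→Exit (+1); total 2.
Path Hall→C1→Exit (+1); total 3.
Path Hall→Lobby→Exit (+1); total 4.
Path Hall→C3→StairC→Exit (+1); total 5.
No residual Hall→Exit path; max flow = 5.
Certifying cut of size 5: {Hall→C1, Hall→C5, Hall→Exit, Lobby→Exit, StairC→Exit}.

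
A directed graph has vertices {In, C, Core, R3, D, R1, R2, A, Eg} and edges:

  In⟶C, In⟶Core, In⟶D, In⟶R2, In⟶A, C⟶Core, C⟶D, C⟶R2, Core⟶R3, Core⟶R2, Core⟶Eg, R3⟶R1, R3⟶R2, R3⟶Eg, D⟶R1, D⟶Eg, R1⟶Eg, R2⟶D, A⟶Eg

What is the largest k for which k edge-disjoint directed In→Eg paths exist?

5

Assign every edge capacity 1; by Menger, the answer equals the max flow.
Path In→Core→Eg (+1); total 1.
Path In→D→Eg (+1); total 2.
Path In→A→Eg (+1); total 3.
Path In→C→Core→R3→Eg (+1); total 4.
Path In→R2→D→R1→Eg (+1); total 5.
No residual In→Eg path; max flow = 5.
Certifying cut of size 5: {In→A, In→C, In→Core, In→D, In→R2}.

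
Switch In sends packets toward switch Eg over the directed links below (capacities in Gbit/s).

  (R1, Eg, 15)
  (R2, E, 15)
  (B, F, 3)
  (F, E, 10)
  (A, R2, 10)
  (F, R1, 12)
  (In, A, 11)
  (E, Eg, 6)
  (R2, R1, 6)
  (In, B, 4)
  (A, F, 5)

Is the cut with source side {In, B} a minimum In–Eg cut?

Given cut capacity: 11 + 3 = 14.
Augment In→B→F→R1→Eg: bottleneck 3, flow now 3.
Augment In→A→R2→R1→Eg: bottleneck 6, flow now 9.
Augment In→A→R2→E→Eg: bottleneck 4, flow now 13.
Augment In→A→F→R1→Eg: bottleneck 1, flow now 14.
No augmenting path remains; maximum flow = 14.
Cut capacity 14 equals the max flow, so it is a minimum cut.

Yes — it is a minimum cut (capacity 14).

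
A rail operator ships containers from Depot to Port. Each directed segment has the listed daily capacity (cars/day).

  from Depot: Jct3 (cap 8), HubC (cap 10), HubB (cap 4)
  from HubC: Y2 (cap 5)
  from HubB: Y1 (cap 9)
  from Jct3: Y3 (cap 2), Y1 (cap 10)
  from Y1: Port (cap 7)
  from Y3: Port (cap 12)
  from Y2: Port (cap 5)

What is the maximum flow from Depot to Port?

Augment Depot→HubC→Y2→Port: bottleneck 5, flow now 5.
Augment Depot→HubB→Y1→Port: bottleneck 4, flow now 9.
Augment Depot→Jct3→Y1→Port: bottleneck 3, flow now 12.
Augment Depot→Jct3→Y3→Port: bottleneck 2, flow now 14.
No augmenting path remains; maximum flow = 14.
In the residual graph, reachable from Depot: {Depot, HubC, HubB, Jct3, Y1}.
Min-cut edges: HubC→Y2 (5), Jct3→Y3 (2), Y1→Port (7); capacity 5 + 2 + 7 = 14.
This cut is saturated, so no flow can exceed 14.

14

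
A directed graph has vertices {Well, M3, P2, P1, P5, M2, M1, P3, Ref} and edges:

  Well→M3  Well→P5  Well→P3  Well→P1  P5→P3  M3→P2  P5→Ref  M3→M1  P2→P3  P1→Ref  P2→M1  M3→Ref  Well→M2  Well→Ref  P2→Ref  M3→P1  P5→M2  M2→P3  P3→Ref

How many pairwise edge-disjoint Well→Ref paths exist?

Assign every edge capacity 1; by Menger, the answer equals the max flow.
Path Well→Ref (+1); total 1.
Path Well→M3→Ref (+1); total 2.
Path Well→P1→Ref (+1); total 3.
Path Well→P5→Ref (+1); total 4.
Path Well→P3→Ref (+1); total 5.
No residual Well→Ref path; max flow = 5.
Certifying cut of size 5: {P3→Ref, Well→M3, Well→P1, Well→P5, Well→Ref}.

5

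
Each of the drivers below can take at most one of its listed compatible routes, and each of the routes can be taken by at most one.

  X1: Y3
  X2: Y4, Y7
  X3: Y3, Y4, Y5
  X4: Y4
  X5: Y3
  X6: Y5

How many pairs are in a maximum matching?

Unit-capacity flow: source→left, listed edges, right→sink; max matching = max flow.
Augmenting path X1→Y3 (+1); matched 1.
Augmenting path X2→Y4 (+1); matched 2.
Augmenting path X3→Y5 (+1); matched 3.
Augmenting path X4→Y4→X2→Y7 (+1); matched 4.
No augmenting path remains; maximum matching = 4.
König certificate: {X2, Y3, Y4, Y5} is a vertex cover of size 4 (every listed pair touches it), so no matching can be larger.

4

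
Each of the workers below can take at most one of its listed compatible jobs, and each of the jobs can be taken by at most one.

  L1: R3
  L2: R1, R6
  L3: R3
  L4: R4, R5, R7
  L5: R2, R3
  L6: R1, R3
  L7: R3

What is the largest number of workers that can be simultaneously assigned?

5

Unit-capacity flow: source→left, listed edges, right→sink; max matching = max flow.
Augmenting path L1→R3 (+1); matched 1.
Augmenting path L2→R1 (+1); matched 2.
Augmenting path L4→R4 (+1); matched 3.
Augmenting path L5→R2 (+1); matched 4.
Augmenting path L6→R1→L2→R6 (+1); matched 5.
No augmenting path remains; maximum matching = 5.
König certificate: {L2, L4, L5, L6, R3} is a vertex cover of size 5 (every listed pair touches it), so no matching can be larger.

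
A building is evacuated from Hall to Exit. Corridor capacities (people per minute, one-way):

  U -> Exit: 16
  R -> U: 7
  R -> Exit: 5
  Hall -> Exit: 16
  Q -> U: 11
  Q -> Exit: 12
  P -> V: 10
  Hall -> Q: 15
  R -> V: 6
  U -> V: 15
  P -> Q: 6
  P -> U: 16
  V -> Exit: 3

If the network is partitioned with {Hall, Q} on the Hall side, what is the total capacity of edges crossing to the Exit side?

Edges leaving {Hall, Q}: Hall→Exit (16), Q→U (11), Q→Exit (12).
Cut capacity = 16 + 11 + 12 = 39.

39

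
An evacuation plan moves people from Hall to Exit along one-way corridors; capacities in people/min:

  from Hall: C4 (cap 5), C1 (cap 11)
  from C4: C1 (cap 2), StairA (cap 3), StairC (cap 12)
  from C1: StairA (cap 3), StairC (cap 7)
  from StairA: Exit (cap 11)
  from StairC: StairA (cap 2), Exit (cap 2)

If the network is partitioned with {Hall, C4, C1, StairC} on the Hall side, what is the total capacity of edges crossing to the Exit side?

10

Edges leaving {Hall, C4, C1, StairC}: C4→StairA (3), C1→StairA (3), StairC→StairA (2), StairC→Exit (2).
Cut capacity = 3 + 3 + 2 + 2 = 10.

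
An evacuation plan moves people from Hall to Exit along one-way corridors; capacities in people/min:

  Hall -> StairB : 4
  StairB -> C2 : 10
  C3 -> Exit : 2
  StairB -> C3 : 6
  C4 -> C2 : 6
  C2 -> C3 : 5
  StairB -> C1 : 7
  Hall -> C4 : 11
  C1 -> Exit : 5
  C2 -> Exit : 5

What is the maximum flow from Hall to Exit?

10

Augment Hall→C4→C2→Exit: bottleneck 5, flow now 5.
Augment Hall→StairB→C1→Exit: bottleneck 4, flow now 9.
Augment Hall→C4→C2→C3→Exit: bottleneck 1, flow now 10.
No augmenting path remains; maximum flow = 10.
In the residual graph, reachable from Hall: {Hall, C4}.
Min-cut edges: Hall→StairB (4), C4→C2 (6); capacity 4 + 6 = 10.
This cut is saturated, so no flow can exceed 10.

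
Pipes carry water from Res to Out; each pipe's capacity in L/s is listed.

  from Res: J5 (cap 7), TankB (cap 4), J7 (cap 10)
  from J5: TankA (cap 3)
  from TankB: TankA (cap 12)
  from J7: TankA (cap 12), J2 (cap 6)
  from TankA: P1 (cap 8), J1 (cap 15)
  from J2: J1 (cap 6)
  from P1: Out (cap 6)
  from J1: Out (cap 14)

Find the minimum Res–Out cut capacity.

Augment Res→J5→TankA→P1→Out: bottleneck 3, flow now 3.
Augment Res→TankB→TankA→P1→Out: bottleneck 3, flow now 6.
Augment Res→TankB→TankA→J1→Out: bottleneck 1, flow now 7.
Augment Res→J7→TankA→J1→Out: bottleneck 10, flow now 17.
No augmenting path remains; maximum flow = 17.
By max-flow min-cut, the minimum cut capacity equals the max flow.
In the residual graph, reachable from Res: {Res, J5}.
Min-cut edges: Res→TankB (4), Res→J7 (10), J5→TankA (3); capacity 4 + 10 + 3 = 17.

17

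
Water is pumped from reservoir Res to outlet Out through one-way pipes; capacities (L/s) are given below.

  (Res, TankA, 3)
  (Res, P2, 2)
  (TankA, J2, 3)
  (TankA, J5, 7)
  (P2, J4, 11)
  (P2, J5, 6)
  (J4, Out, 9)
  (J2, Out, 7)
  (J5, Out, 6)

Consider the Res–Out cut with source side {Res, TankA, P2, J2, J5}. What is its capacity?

24

Edges leaving {Res, TankA, P2, J2, J5}: P2→J4 (11), J2→Out (7), J5→Out (6).
Cut capacity = 11 + 7 + 6 = 24.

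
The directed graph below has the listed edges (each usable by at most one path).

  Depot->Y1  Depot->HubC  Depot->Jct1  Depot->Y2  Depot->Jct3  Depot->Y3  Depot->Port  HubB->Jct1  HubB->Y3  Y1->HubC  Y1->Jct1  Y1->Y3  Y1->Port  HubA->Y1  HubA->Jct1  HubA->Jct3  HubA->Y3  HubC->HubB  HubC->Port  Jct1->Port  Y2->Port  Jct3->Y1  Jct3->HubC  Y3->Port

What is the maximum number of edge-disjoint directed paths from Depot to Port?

6

Assign every edge capacity 1; by Menger, the answer equals the max flow.
Path Depot→Port (+1); total 1.
Path Depot→Y1→Port (+1); total 2.
Path Depot→HubC→Port (+1); total 3.
Path Depot→Jct1→Port (+1); total 4.
Path Depot→Y2→Port (+1); total 5.
Path Depot→Y3→Port (+1); total 6.
No residual Depot→Port path; max flow = 6.
Certifying cut of size 6: {Depot→Port, Depot→Y2, HubC→Port, Jct1→Port, Y1→Port, Y3→Port}.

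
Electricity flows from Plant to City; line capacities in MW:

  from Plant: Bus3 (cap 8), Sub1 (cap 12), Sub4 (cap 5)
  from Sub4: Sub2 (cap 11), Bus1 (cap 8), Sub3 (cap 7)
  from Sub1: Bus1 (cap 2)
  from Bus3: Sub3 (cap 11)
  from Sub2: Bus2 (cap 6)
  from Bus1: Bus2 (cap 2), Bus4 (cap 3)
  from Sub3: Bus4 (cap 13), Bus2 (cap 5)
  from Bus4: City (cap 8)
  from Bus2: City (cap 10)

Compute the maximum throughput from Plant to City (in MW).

15

Augment Plant→Sub4→Sub2→Bus2→City: bottleneck 5, flow now 5.
Augment Plant→Sub1→Bus1→Bus4→City: bottleneck 2, flow now 7.
Augment Plant→Bus3→Sub3→Bus4→City: bottleneck 6, flow now 13.
Augment Plant→Bus3→Sub3→Bus2→City: bottleneck 2, flow now 15.
No augmenting path remains; maximum flow = 15.
In the residual graph, reachable from Plant: {Plant, Sub1}.
Min-cut edges: Plant→Sub4 (5), Plant→Bus3 (8), Sub1→Bus1 (2); capacity 5 + 8 + 2 = 15.
This cut is saturated, so no flow can exceed 15.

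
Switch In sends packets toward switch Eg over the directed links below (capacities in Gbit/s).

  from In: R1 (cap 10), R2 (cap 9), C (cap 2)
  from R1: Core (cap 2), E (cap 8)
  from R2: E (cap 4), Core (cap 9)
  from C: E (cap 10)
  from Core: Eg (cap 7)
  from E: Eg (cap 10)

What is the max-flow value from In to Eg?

17

Augment In→R1→Core→Eg: bottleneck 2, flow now 2.
Augment In→R1→E→Eg: bottleneck 8, flow now 10.
Augment In→R2→Core→Eg: bottleneck 5, flow now 15.
Augment In→R2→E→Eg: bottleneck 2, flow now 17.
No augmenting path remains; maximum flow = 17.
In the residual graph, reachable from In: {In, R1, R2, C, Core, E}.
Min-cut edges: Core→Eg (7), E→Eg (10); capacity 7 + 10 = 17.
This cut is saturated, so no flow can exceed 17.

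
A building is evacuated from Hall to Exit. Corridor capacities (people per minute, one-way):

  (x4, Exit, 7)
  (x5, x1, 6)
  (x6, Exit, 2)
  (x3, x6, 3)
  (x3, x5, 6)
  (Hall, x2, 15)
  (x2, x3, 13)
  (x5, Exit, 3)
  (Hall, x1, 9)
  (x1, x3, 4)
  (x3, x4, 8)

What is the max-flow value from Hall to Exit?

Augment Hall→x1→x3→x4→Exit: bottleneck 4, flow now 4.
Augment Hall→x2→x3→x4→Exit: bottleneck 3, flow now 7.
Augment Hall→x2→x3→x5→Exit: bottleneck 3, flow now 10.
Augment Hall→x2→x3→x6→Exit: bottleneck 2, flow now 12.
No augmenting path remains; maximum flow = 12.
In the residual graph, reachable from Hall: {Hall, x1, x2, x3, x4, x5, x6}.
Min-cut edges: x4→Exit (7), x5→Exit (3), x6→Exit (2); capacity 7 + 3 + 2 = 12.
This cut is saturated, so no flow can exceed 12.

12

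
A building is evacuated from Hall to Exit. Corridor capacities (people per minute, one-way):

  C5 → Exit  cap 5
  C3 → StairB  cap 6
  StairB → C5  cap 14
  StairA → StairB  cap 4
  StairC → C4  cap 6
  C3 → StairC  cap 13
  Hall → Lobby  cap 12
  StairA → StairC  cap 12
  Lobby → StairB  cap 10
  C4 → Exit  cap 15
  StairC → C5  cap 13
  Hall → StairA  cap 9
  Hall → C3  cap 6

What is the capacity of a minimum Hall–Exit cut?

Augment Hall→StairA→StairB→C5→Exit: bottleneck 4, flow now 4.
Augment Hall→StairA→StairC→C5→Exit: bottleneck 1, flow now 5.
Augment Hall→StairA→StairC→C4→Exit: bottleneck 4, flow now 9.
Augment Hall→C3→StairC→C4→Exit: bottleneck 2, flow now 11.
No augmenting path remains; maximum flow = 11.
By max-flow min-cut, the minimum cut capacity equals the max flow.
In the residual graph, reachable from Hall: {Hall, StairA, C3, Lobby, StairB, StairC, C5}.
Min-cut edges: StairC→C4 (6), C5→Exit (5); capacity 6 + 5 = 11.

11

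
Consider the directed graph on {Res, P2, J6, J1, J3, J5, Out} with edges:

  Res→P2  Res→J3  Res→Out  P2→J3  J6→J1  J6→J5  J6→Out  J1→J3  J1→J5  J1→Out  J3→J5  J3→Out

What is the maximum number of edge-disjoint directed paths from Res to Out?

Assign every edge capacity 1; by Menger, the answer equals the max flow.
Path Res→Out (+1); total 1.
Path Res→J3→Out (+1); total 2.
No residual Res→Out path; max flow = 2.
Certifying cut of size 2: {J3→Out, Res→Out}.

2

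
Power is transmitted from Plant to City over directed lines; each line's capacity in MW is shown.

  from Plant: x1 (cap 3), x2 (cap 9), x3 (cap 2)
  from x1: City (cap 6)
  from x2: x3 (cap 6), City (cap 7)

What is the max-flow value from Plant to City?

10

Augment Plant→x1→City: bottleneck 3, flow now 3.
Augment Plant→x2→City: bottleneck 7, flow now 10.
No augmenting path remains; maximum flow = 10.
In the residual graph, reachable from Plant: {Plant, x2, x3}.
Min-cut edges: Plant→x1 (3), x2→City (7); capacity 3 + 7 = 10.
This cut is saturated, so no flow can exceed 10.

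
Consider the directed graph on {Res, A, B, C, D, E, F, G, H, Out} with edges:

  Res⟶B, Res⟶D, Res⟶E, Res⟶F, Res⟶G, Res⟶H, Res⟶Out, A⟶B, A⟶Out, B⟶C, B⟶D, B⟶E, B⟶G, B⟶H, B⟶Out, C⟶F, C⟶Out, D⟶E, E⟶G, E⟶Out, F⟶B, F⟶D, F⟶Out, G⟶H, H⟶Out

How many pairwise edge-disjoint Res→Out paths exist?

Assign every edge capacity 1; by Menger, the answer equals the max flow.
Path Res→Out (+1); total 1.
Path Res→B→Out (+1); total 2.
Path Res→E→Out (+1); total 3.
Path Res→F→Out (+1); total 4.
Path Res→H→Out (+1); total 5.
No residual Res→Out path; max flow = 5.
Certifying cut of size 5: {E→Out, H→Out, Res→B, Res→F, Res→Out}.

5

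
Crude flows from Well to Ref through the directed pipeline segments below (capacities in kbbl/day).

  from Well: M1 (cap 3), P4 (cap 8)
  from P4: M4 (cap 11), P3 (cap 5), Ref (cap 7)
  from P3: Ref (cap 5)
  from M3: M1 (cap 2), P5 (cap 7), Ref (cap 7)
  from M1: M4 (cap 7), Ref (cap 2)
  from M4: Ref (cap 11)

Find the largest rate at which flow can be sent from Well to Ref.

11

Augment Well→P4→Ref: bottleneck 7, flow now 7.
Augment Well→M1→Ref: bottleneck 2, flow now 9.
Augment Well→P4→P3→Ref: bottleneck 1, flow now 10.
Augment Well→M1→M4→Ref: bottleneck 1, flow now 11.
No augmenting path remains; maximum flow = 11.
In the residual graph, reachable from Well: {Well}.
Min-cut edges: Well→P4 (8), Well→M1 (3); capacity 8 + 3 = 11.
This cut is saturated, so no flow can exceed 11.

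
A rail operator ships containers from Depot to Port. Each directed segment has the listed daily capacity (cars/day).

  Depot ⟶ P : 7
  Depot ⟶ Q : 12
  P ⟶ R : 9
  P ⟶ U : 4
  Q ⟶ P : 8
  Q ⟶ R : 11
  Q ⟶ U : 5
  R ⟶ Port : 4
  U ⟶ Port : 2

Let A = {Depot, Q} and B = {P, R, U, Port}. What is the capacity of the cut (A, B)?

Edges leaving {Depot, Q}: Depot→P (7), Q→P (8), Q→R (11), Q→U (5).
Cut capacity = 7 + 8 + 11 + 5 = 31.

31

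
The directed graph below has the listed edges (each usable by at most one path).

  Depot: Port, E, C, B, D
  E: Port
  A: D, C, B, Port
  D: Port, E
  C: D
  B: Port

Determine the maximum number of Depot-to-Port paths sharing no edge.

4

Assign every edge capacity 1; by Menger, the answer equals the max flow.
Path Depot→Port (+1); total 1.
Path Depot→B→Port (+1); total 2.
Path Depot→D→Port (+1); total 3.
Path Depot→E→Port (+1); total 4.
No residual Depot→Port path; max flow = 4.
Certifying cut of size 4: {D→Port, Depot→B, Depot→Port, E→Port}.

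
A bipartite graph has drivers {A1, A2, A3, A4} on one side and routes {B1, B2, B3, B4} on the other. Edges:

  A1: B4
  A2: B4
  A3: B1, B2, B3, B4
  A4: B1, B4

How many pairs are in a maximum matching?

Unit-capacity flow: source→left, listed edges, right→sink; max matching = max flow.
Augmenting path A1→B4 (+1); matched 1.
Augmenting path A3→B1 (+1); matched 2.
Augmenting path A4→B1→A3→B2 (+1); matched 3.
No augmenting path remains; maximum matching = 3.
König certificate: {A3, A4, B4} is a vertex cover of size 3 (every listed pair touches it), so no matching can be larger.

3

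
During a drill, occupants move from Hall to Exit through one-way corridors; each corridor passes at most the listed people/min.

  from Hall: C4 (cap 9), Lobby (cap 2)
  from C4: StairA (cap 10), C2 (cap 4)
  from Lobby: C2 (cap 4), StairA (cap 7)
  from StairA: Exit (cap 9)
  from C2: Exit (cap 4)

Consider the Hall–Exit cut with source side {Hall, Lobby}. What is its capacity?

20

Edges leaving {Hall, Lobby}: Hall→C4 (9), Lobby→StairA (7), Lobby→C2 (4).
Cut capacity = 9 + 7 + 4 = 20.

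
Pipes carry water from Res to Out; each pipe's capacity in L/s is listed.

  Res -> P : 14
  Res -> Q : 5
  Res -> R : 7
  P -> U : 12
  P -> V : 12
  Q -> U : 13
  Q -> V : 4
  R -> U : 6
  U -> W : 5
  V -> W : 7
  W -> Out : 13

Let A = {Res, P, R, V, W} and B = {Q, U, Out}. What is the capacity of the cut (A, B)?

Edges leaving {Res, P, R, V, W}: Res→Q (5), P→U (12), R→U (6), W→Out (13).
Cut capacity = 5 + 12 + 6 + 13 = 36.

36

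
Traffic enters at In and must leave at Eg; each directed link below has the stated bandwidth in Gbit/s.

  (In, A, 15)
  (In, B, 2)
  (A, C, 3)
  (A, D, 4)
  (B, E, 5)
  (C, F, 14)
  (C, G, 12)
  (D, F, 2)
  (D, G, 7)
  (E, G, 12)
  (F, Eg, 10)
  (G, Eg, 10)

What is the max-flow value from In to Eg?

9

Augment In→A→C→F→Eg: bottleneck 3, flow now 3.
Augment In→A→D→F→Eg: bottleneck 2, flow now 5.
Augment In→A→D→G→Eg: bottleneck 2, flow now 7.
Augment In→B→E→G→Eg: bottleneck 2, flow now 9.
No augmenting path remains; maximum flow = 9.
In the residual graph, reachable from In: {In, A}.
Min-cut edges: In→B (2), A→C (3), A→D (4); capacity 2 + 3 + 4 = 9.
This cut is saturated, so no flow can exceed 9.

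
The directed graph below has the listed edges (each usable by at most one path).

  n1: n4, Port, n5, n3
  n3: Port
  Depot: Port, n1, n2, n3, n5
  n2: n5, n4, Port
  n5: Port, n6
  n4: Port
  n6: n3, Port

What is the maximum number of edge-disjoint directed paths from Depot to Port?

Assign every edge capacity 1; by Menger, the answer equals the max flow.
Path Depot→Port (+1); total 1.
Path Depot→n1→Port (+1); total 2.
Path Depot→n2→Port (+1); total 3.
Path Depot→n3→Port (+1); total 4.
Path Depot→n5→Port (+1); total 5.
No residual Depot→Port path; max flow = 5.
Certifying cut of size 5: {Depot→Port, Depot→n1, Depot→n2, Depot→n3, Depot→n5}.

5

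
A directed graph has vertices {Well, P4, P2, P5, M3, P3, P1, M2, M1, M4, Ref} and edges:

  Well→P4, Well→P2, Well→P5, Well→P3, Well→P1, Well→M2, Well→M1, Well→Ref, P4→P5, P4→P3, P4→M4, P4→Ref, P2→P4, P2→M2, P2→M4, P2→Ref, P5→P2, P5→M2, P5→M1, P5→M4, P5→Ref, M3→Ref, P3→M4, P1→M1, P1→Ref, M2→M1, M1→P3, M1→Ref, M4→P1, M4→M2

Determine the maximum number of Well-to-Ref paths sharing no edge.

6

Assign every edge capacity 1; by Menger, the answer equals the max flow.
Path Well→Ref (+1); total 1.
Path Well→P4→Ref (+1); total 2.
Path Well→P2→Ref (+1); total 3.
Path Well→P5→Ref (+1); total 4.
Path Well→P1→Ref (+1); total 5.
Path Well→M1→Ref (+1); total 6.
No residual Well→Ref path; max flow = 6.
Certifying cut of size 6: {M1→Ref, P1→Ref, Well→P2, Well→P4, Well→P5, Well→Ref}.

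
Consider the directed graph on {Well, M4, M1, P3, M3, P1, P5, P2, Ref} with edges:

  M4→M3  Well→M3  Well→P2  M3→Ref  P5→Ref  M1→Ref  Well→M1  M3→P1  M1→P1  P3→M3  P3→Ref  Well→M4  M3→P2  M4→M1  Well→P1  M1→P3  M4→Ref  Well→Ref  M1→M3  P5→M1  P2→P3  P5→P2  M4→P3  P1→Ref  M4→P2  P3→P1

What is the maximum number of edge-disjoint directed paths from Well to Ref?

Assign every edge capacity 1; by Menger, the answer equals the max flow.
Path Well→Ref (+1); total 1.
Path Well→M4→Ref (+1); total 2.
Path Well→M1→Ref (+1); total 3.
Path Well→M3→Ref (+1); total 4.
Path Well→P1→Ref (+1); total 5.
Path Well→P2→P3→Ref (+1); total 6.
No residual Well→Ref path; max flow = 6.
Certifying cut of size 6: {Well→M1, Well→M3, Well→M4, Well→P1, Well→P2, Well→Ref}.

6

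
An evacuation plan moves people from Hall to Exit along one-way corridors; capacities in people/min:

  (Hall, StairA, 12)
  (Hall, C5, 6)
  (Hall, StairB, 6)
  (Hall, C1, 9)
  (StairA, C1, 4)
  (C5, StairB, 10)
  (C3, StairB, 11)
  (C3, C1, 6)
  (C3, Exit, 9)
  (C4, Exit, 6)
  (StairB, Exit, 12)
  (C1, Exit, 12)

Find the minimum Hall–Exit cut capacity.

Augment Hall→StairB→Exit: bottleneck 6, flow now 6.
Augment Hall→C1→Exit: bottleneck 9, flow now 15.
Augment Hall→StairA→C1→Exit: bottleneck 3, flow now 18.
Augment Hall→C5→StairB→Exit: bottleneck 6, flow now 24.
No augmenting path remains; maximum flow = 24.
By max-flow min-cut, the minimum cut capacity equals the max flow.
In the residual graph, reachable from Hall: {Hall, StairA, C1}.
Min-cut edges: Hall→C5 (6), Hall→StairB (6), C1→Exit (12); capacity 6 + 6 + 12 = 24.

24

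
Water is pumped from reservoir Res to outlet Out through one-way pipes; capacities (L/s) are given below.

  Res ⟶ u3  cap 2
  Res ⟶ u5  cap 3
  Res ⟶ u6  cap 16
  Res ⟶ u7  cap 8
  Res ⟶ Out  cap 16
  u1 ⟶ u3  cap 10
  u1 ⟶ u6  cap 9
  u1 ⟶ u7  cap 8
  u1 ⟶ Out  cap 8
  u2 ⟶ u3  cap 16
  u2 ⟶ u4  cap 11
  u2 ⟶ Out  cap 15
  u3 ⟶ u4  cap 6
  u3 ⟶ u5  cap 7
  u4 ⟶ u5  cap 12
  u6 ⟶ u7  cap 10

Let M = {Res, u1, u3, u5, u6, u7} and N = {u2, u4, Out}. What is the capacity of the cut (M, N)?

30

Edges leaving {Res, u1, u3, u5, u6, u7}: Res→Out (16), u1→Out (8), u3→u4 (6).
Cut capacity = 16 + 8 + 6 = 30.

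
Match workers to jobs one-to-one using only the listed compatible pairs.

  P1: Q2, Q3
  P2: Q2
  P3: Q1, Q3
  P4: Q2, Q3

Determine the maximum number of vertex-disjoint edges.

Unit-capacity flow: source→left, listed edges, right→sink; max matching = max flow.
Augmenting path P1→Q2 (+1); matched 1.
Augmenting path P3→Q1 (+1); matched 2.
Augmenting path P4→Q3 (+1); matched 3.
No augmenting path remains; maximum matching = 3.
König certificate: {P3, Q2, Q3} is a vertex cover of size 3 (every listed pair touches it), so no matching can be larger.

3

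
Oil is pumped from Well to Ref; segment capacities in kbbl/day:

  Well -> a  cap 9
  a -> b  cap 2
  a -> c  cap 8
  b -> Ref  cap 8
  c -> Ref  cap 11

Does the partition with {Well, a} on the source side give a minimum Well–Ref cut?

Given cut capacity: 2 + 8 = 10.
Augment Well→a→b→Ref: bottleneck 2, flow now 2.
Augment Well→a→c→Ref: bottleneck 7, flow now 9.
No augmenting path remains; maximum flow = 9.
In the residual graph, reachable from Well: {Well}.
Min-cut edges: Well→a (9); capacity 9 = 9.
Cut capacity 10 exceeds the max flow 9, so it is not minimum.

No — its capacity is 10, but the minimum cut has capacity 9.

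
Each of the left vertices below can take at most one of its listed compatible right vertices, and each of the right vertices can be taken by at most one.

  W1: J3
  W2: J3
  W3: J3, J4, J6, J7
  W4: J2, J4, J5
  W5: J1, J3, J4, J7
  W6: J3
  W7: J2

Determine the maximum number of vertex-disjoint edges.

Unit-capacity flow: source→left, listed edges, right→sink; max matching = max flow.
Augmenting path W1→J3 (+1); matched 1.
Augmenting path W3→J4 (+1); matched 2.
Augmenting path W4→J2 (+1); matched 3.
Augmenting path W5→J1 (+1); matched 4.
Augmenting path W7→J2→W4→J5 (+1); matched 5.
No augmenting path remains; maximum matching = 5.
König certificate: {W3, W4, W5, W7, J3} is a vertex cover of size 5 (every listed pair touches it), so no matching can be larger.

5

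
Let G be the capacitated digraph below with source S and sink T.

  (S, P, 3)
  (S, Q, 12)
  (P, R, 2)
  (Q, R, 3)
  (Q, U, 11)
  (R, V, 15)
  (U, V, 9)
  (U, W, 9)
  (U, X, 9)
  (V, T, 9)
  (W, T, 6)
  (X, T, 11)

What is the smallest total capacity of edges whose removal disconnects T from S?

14

Augment S→P→R→V→T: bottleneck 2, flow now 2.
Augment S→Q→R→V→T: bottleneck 3, flow now 5.
Augment S→Q→U→V→T: bottleneck 4, flow now 9.
Augment S→Q→U→W→T: bottleneck 5, flow now 14.
No augmenting path remains; maximum flow = 14.
By max-flow min-cut, the minimum cut capacity equals the max flow.
In the residual graph, reachable from S: {S, P}.
Min-cut edges: S→Q (12), P→R (2); capacity 12 + 2 = 14.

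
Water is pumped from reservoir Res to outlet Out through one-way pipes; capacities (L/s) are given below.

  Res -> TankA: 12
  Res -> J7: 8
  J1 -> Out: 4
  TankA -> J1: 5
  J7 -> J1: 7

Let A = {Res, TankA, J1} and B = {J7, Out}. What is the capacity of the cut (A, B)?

12

Edges leaving {Res, TankA, J1}: Res→J7 (8), J1→Out (4).
Cut capacity = 8 + 4 = 12.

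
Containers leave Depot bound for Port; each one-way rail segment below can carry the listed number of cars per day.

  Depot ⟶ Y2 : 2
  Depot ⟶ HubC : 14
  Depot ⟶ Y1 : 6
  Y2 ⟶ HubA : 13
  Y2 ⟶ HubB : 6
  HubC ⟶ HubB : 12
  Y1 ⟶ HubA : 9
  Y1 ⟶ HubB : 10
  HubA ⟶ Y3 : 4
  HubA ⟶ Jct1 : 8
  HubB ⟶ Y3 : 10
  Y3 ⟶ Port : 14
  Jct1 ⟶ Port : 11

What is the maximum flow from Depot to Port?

18

Augment Depot→Y2→HubA→Y3→Port: bottleneck 2, flow now 2.
Augment Depot→HubC→HubB→Y3→Port: bottleneck 10, flow now 12.
Augment Depot→Y1→HubA→Y3→Port: bottleneck 2, flow now 14.
Augment Depot→Y1→HubA→Jct1→Port: bottleneck 4, flow now 18.
No augmenting path remains; maximum flow = 18.
In the residual graph, reachable from Depot: {Depot, HubC, HubB}.
Min-cut edges: Depot→Y2 (2), Depot→Y1 (6), HubB→Y3 (10); capacity 2 + 6 + 10 = 18.
This cut is saturated, so no flow can exceed 18.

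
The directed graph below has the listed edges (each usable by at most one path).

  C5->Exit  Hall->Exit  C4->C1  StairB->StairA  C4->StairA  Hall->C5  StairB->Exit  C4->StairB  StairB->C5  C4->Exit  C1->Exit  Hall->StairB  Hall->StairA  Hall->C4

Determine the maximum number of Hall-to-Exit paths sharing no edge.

Assign every edge capacity 1; by Menger, the answer equals the max flow.
Path Hall→Exit (+1); total 1.
Path Hall→C4→Exit (+1); total 2.
Path Hall→StairB→Exit (+1); total 3.
Path Hall→C5→Exit (+1); total 4.
No residual Hall→Exit path; max flow = 4.
Certifying cut of size 4: {Hall→C4, Hall→C5, Hall→Exit, Hall→StairB}.

4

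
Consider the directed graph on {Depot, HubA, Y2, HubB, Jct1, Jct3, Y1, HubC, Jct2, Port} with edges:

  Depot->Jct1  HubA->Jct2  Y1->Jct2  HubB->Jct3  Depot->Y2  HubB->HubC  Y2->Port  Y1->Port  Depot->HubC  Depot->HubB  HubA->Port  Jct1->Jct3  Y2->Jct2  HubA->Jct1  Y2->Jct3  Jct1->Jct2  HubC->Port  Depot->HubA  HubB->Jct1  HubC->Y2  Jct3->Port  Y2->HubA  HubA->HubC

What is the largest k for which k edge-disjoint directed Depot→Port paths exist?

4

Assign every edge capacity 1; by Menger, the answer equals the max flow.
Path Depot→HubA→Port (+1); total 1.
Path Depot→Y2→Port (+1); total 2.
Path Depot→HubC→Port (+1); total 3.
Path Depot→HubB→Jct3→Port (+1); total 4.
No residual Depot→Port path; max flow = 4.
Certifying cut of size 4: {HubA→Port, HubC→Port, Jct3→Port, Y2→Port}.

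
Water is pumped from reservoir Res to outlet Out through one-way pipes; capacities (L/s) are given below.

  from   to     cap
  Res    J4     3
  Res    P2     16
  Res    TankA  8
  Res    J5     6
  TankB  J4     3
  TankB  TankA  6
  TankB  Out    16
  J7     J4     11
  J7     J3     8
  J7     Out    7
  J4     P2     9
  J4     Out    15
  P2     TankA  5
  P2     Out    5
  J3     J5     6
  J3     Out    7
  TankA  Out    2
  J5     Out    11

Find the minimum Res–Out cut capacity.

16

Augment Res→J4→Out: bottleneck 3, flow now 3.
Augment Res→P2→Out: bottleneck 5, flow now 8.
Augment Res→TankA→Out: bottleneck 2, flow now 10.
Augment Res→J5→Out: bottleneck 6, flow now 16.
No augmenting path remains; maximum flow = 16.
By max-flow min-cut, the minimum cut capacity equals the max flow.
In the residual graph, reachable from Res: {Res, P2, TankA}.
Min-cut edges: Res→J4 (3), Res→J5 (6), P2→Out (5), TankA→Out (2); capacity 3 + 6 + 5 + 2 = 16.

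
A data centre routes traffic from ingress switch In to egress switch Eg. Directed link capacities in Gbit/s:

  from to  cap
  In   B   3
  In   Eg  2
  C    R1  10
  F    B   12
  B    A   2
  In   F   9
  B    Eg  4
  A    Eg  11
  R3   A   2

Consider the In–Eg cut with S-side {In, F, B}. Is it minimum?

Given cut capacity: 2 + 2 + 4 = 8.
Augment In→Eg: bottleneck 2, flow now 2.
Augment In→B→Eg: bottleneck 3, flow now 5.
Augment In→F→B→Eg: bottleneck 1, flow now 6.
Augment In→F→B→A→Eg: bottleneck 2, flow now 8.
No augmenting path remains; maximum flow = 8.
Cut capacity 8 equals the max flow, so it is a minimum cut.

Yes — it is a minimum cut (capacity 8).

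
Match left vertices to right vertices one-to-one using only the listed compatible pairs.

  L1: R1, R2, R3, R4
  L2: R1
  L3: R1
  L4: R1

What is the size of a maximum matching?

2

Unit-capacity flow: source→left, listed edges, right→sink; max matching = max flow.
Augmenting path L1→R1 (+1); matched 1.
Augmenting path L2→R1→L1→R2 (+1); matched 2.
No augmenting path remains; maximum matching = 2.
König certificate: {L1, R1} is a vertex cover of size 2 (every listed pair touches it), so no matching can be larger.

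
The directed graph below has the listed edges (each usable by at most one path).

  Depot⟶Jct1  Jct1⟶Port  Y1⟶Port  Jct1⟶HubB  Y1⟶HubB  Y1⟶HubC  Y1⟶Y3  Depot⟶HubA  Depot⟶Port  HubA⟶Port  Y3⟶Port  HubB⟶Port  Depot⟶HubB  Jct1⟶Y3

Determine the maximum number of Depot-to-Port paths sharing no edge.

4

Assign every edge capacity 1; by Menger, the answer equals the max flow.
Path Depot→Port (+1); total 1.
Path Depot→Jct1→Port (+1); total 2.
Path Depot→HubB→Port (+1); total 3.
Path Depot→HubA→Port (+1); total 4.
No residual Depot→Port path; max flow = 4.
Certifying cut of size 4: {Depot→HubA, Depot→HubB, Depot→Jct1, Depot→Port}.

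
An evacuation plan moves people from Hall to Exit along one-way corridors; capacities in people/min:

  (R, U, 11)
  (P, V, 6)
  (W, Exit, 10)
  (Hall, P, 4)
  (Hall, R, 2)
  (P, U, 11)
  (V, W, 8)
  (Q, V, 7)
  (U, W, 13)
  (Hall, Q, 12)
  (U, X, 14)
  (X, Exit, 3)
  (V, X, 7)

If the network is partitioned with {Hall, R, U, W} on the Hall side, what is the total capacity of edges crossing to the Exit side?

Edges leaving {Hall, R, U, W}: Hall→P (4), Hall→Q (12), U→X (14), W→Exit (10).
Cut capacity = 4 + 12 + 14 + 10 = 40.

40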